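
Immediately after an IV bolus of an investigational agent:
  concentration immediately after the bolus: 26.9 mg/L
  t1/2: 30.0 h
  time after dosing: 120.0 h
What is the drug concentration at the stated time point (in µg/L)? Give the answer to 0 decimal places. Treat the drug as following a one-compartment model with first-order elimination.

1681 µg/L

k = ln2 / t½ = 0.693147 / 30.0 = 0.02310 h⁻¹
t / t½ = 120.0 / 30.0 = 4 half-lives
C = C₀ × (1/2)^4 = 26.90 × 0.06250 = 1.681 mg/L
Convert: 1.681 mg/L × 1000 = 1681 µg/L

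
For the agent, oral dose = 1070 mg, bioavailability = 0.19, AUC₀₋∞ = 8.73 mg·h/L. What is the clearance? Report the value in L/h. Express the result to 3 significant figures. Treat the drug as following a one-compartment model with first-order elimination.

CL = F·Dose / AUC = 0.19 × 1070 / 8.73 = 23.29 L/h

23.3 L/h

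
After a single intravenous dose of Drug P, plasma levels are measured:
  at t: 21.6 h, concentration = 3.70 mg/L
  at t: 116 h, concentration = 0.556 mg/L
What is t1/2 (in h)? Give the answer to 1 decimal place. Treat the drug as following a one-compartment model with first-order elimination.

34.5 h

k = ln(C₁/C₂) / (t₂ − t₁) = ln(3.70/0.556) / (116 − 21.6)
  = 1.895 / 94.40 = 0.02007 h⁻¹
t½ = ln2 / k = 0.693147 / 0.02007 = 34.54 h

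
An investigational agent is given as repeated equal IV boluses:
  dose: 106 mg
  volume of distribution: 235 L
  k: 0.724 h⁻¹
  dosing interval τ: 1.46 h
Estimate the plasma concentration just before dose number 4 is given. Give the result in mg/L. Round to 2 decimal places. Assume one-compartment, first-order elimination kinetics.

C₀ per dose = Dose / Vd = 106 / 235 = 0.4511 mg/L
Fraction remaining after one interval: r = e^(−kτ) = e^(−0.7240 × 1.46) = 0.3475
Before dose 4, 3 doses have been given (aged 1τ, 2τ, 3τ).
C_trough = C₀ × (r + r² + … + r^3) = C₀ × r(1−r^3)/(1−r)
        = 0.4511 × 0.3475 × (1 − 0.04196) / (1 − 0.3475) = 0.2302 mg/L

0.23 mg/L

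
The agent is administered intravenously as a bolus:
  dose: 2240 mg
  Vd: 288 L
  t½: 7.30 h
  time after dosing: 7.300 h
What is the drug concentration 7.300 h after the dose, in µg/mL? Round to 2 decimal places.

3.89 µg/mL

C₀ = Dose / Vd = 2240 / 288 = 7.778 mg/L
k = ln2 / t½ = 0.693147 / 7.30 = 0.09495 h⁻¹
t / t½ = 7.300 / 7.30 = 1 half-lives
C = C₀ × (1/2)^1 = 7.778 × 0.5000 = 3.889 mg/L
(3.889 mg/L = 3.889 µg/mL)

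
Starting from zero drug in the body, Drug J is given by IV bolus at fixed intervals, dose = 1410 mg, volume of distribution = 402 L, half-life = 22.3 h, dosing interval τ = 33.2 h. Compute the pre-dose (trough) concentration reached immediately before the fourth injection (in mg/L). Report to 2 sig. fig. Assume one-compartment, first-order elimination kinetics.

C₀ per dose = Dose / Vd = 1410 / 402 = 3.507 mg/L
k = ln2 / t½ = 0.693147 / 22.3 = 0.03108 h⁻¹
Fraction remaining after one interval: r = e^(−kτ) = e^(−0.03108 × 33.2) = 0.3563
Before dose 4, 3 doses have been given (aged 1τ, 2τ, 3τ).
C_trough = C₀ × (r + r² + … + r^3) = C₀ × r(1−r^3)/(1−r)
        = 3.507 × 0.3563 × (1 − 0.04523) / (1 − 0.3563) = 1.853 mg/L

1.9 mg/L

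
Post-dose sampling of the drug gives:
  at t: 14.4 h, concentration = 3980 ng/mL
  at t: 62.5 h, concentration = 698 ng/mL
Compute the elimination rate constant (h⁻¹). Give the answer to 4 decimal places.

0.0362 h⁻¹

k = ln(C₁/C₂) / (t₂ − t₁) = ln(3980/698) / (62.5 − 14.4)
  = 1.741 / 48.10 = 0.03620 h⁻¹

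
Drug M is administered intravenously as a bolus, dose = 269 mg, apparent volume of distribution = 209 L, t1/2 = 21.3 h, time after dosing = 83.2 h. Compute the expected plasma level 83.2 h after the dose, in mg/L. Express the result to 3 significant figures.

0.0859 mg/L

C₀ = Dose / Vd = 269.0 / 209 = 1.287 mg/L
k = ln2 / t½ = 0.693147 / 21.3 = 0.03254 h⁻¹
C = C₀ · e^(−k·t) = 1.287 × e^(−0.03254 × 83.2)
  = 1.287 × 0.06671 = 0.08586 mg/L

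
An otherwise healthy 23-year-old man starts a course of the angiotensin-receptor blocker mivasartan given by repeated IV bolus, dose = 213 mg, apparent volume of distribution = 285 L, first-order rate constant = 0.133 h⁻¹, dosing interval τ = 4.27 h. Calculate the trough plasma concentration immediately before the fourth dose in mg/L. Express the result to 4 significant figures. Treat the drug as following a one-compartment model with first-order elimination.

0.7996 mg/L

C₀ per dose = Dose / Vd = 213 / 285 = 0.7474 mg/L
Fraction remaining after one interval: r = e^(−kτ) = e^(−0.1330 × 4.27) = 0.5667
Before dose 4, 3 doses have been given (aged 1τ, 2τ, 3τ).
C_trough = C₀ × (r + r² + … + r^3) = C₀ × r(1−r^3)/(1−r)
        = 0.7474 × 0.5667 × (1 − 0.1820) / (1 − 0.5667) = 0.7996 mg/L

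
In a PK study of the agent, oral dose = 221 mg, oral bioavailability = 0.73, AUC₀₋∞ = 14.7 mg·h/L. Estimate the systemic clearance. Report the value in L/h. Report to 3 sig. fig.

CL = F·Dose / AUC = 0.73 × 221 / 14.7 = 10.97 L/h

11.0 L/h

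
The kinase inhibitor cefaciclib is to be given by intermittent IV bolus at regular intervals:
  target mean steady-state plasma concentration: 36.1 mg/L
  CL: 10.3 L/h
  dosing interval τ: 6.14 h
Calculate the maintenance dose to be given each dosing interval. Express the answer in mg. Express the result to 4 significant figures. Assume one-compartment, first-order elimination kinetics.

At steady state, Dose/τ = Css × CL.
Dose = Css × CL × τ = 36.1 × 10.30 × 6.14 = 2283 mg

2283 mg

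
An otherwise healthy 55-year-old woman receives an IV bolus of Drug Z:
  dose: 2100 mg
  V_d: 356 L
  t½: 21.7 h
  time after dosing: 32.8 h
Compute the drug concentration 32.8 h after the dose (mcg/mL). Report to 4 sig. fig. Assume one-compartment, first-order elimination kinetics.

2.069 mcg/mL

C₀ = Dose / Vd = 2100 / 356 = 5.899 mg/L
k = ln2 / t½ = 0.693147 / 21.7 = 0.03194 h⁻¹
C = C₀ · e^(−k·t) = 5.899 × e^(−0.03194 × 32.8)
  = 5.899 × 0.3508 = 2.069 mg/L
(2.069 mg/L = 2.069 mcg/mL)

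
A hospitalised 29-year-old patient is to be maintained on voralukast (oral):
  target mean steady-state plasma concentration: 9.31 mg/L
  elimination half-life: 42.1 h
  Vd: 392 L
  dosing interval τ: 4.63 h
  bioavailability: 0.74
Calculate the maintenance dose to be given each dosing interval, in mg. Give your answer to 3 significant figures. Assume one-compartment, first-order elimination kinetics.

k = ln2 / t½ = 0.693147 / 42.1 = 0.01646 h⁻¹
CL = k × Vd = 0.01646 × 392 = 6.452 L/h
At steady state, F × (Dose/τ) = Css × CL.
Dose = Css × CL × τ / F = 9.31 × 6.452 × 4.63 / 0.74 = 375.8 mg

376 mg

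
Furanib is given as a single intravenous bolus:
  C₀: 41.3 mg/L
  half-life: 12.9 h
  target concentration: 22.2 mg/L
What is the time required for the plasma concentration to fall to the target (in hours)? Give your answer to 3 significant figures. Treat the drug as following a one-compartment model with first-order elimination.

11.6 h

k = ln2 / t½ = 0.693147 / 12.9 = 0.05373 h⁻¹
t = ln(C₀ / C) / k = ln(41.30 / 22.2) / 0.05373
  = ln(1.860) / 0.05373 = 0.6206 / 0.05373 = 11.55 h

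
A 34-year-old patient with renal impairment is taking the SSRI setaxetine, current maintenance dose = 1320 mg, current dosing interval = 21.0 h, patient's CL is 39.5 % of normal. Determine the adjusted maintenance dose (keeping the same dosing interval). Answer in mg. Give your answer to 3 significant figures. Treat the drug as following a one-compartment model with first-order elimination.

521 mg

To keep the same average steady-state level, dosing rate must scale with clearance.
CL ratio = 39.5 / 100 = 0.3950
New dose (same interval) = 1320 × 0.3950 = 521.4 mg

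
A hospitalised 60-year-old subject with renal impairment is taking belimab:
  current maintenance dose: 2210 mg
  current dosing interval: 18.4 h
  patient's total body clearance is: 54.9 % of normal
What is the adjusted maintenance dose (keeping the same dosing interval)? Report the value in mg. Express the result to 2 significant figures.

1200 mg

To keep the same average steady-state level, dosing rate must scale with clearance.
CL ratio = 54.9 / 100 = 0.5490
New dose (same interval) = 2210 × 0.5490 = 1213 mg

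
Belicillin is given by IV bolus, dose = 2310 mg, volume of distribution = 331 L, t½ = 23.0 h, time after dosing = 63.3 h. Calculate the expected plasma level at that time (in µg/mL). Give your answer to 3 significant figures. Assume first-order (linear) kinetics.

C₀ = Dose / Vd = 2310 / 331 = 6.979 mg/L
k = ln2 / t½ = 0.693147 / 23.0 = 0.03014 h⁻¹
C = C₀ · e^(−k·t) = 6.979 × e^(−0.03014 × 63.3)
  = 6.979 × 0.1484 = 1.036 mg/L
(1.036 mg/L = 1.036 µg/mL)

1.04 µg/mL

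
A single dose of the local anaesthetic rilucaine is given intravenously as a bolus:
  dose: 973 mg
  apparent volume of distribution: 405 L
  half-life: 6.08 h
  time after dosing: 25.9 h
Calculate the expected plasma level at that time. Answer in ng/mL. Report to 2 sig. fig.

C₀ = Dose / Vd = 973.0 / 405 = 2.402 mg/L
k = ln2 / t½ = 0.693147 / 6.08 = 0.1140 h⁻¹
C = C₀ · e^(−k·t) = 2.402 × e^(−0.1140 × 25.9)
  = 2.402 × 0.05220 = 0.1254 mg/L
Convert: 0.1254 mg/L × 1000 = 125.4 ng/mL

130 ng/mL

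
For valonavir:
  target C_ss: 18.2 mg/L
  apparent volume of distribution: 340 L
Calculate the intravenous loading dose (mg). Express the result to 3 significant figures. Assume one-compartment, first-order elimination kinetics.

LD = Css × Vd = 18.2 × 340 = 6188 mg

6190 mg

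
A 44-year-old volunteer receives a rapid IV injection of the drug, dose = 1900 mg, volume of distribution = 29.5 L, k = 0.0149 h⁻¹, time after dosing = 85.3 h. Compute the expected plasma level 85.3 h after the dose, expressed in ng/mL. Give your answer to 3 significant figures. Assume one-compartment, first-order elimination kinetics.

C₀ = Dose / Vd = 1900 / 29.5 = 64.41 mg/L
C = C₀ · e^(−k·t) = 64.41 × e^(−0.01490 × 85.3)
  = 64.41 × 0.2806 = 18.07 mg/L
Convert: 18.07 mg/L × 1000 = 18070 ng/mL

18100 ng/mL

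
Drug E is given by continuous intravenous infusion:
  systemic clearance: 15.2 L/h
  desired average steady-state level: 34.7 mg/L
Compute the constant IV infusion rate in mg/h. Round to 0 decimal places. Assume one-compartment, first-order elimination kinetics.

527 mg/h

At steady state, infusion rate R₀ = Css × CL = 34.7 × 15.20 = 527.4 mg/h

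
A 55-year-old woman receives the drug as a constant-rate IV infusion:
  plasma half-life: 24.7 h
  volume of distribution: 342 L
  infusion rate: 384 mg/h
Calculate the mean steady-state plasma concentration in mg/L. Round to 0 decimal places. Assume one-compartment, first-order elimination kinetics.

40 mg/L

k = ln2 / t½ = 0.693147 / 24.7 = 0.02806 h⁻¹
CL = k × Vd = 0.02806 × 342 = 9.597 L/h
At steady state Css = R₀ / CL = 384 / 9.597 = 40.01 mg/L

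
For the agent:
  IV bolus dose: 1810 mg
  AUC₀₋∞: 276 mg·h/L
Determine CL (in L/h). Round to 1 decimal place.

CL = Dose / AUC = 1810 / 276 = 6.558 L/h

6.6 L/h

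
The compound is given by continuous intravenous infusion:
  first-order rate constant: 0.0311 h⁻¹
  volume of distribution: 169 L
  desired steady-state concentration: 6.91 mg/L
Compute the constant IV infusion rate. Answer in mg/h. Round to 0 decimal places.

36 mg/h

CL = k × Vd = 0.03110 × 169 = 5.256 L/h
At steady state, infusion rate R₀ = Css × CL = 6.91 × 5.256 = 36.32 mg/h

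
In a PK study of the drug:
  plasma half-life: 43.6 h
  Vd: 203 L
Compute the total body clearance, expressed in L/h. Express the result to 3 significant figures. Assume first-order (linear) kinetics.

k = ln2 / t½ = 0.693147 / 43.6 = 0.01590 h⁻¹
CL = k × Vd = 0.01590 × 203 = 3.228 L/h

3.23 L/h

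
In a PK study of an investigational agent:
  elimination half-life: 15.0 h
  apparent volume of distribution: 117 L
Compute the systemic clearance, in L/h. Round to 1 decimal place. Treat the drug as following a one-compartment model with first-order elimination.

5.4 L/h

k = ln2 / t½ = 0.693147 / 15.0 = 0.04621 h⁻¹
CL = k × Vd = 0.04621 × 117 = 5.407 L/h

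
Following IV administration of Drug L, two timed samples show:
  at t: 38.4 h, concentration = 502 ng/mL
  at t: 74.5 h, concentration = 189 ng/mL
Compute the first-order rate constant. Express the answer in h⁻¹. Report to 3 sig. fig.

0.0271 h⁻¹

k = ln(C₁/C₂) / (t₂ − t₁) = ln(502/189) / (74.5 − 38.4)
  = 0.9769 / 36.10 = 0.02706 h⁻¹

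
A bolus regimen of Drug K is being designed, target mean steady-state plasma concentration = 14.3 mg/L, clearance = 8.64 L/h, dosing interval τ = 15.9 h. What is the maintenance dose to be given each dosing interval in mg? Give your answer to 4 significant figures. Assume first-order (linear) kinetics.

1964 mg

At steady state, Dose/τ = Css × CL.
Dose = Css × CL × τ = 14.3 × 8.640 × 15.9 = 1964 mg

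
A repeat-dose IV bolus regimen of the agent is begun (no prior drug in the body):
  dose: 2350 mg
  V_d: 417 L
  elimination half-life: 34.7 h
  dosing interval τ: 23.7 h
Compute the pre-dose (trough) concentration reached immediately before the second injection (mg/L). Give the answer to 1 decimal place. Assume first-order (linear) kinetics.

3.5 mg/L

C₀ per dose = Dose / Vd = 2350 / 417 = 5.635 mg/L
k = ln2 / t½ = 0.693147 / 34.7 = 0.01998 h⁻¹
Fraction remaining after one interval: r = e^(−kτ) = e^(−0.01998 × 23.7) = 0.6228
Before dose 2, 1 dose has been given (aged 1τ).
C_trough = C₀ × r = 5.635 × 0.6228 = 3.509 mg/L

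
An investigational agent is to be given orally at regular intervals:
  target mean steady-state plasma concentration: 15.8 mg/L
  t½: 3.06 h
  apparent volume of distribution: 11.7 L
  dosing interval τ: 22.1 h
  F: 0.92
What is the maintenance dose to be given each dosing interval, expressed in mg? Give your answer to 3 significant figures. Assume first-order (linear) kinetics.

k = ln2 / t½ = 0.693147 / 3.06 = 0.2265 h⁻¹
CL = k × Vd = 0.2265 × 11.7 = 2.650 L/h
At steady state, F × (Dose/τ) = Css × CL.
Dose = Css × CL × τ / F = 15.8 × 2.650 × 22.1 / 0.92 = 1006 mg

1010 mg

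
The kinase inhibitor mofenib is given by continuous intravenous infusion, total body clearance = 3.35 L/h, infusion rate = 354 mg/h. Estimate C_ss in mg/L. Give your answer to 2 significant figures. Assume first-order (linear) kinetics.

110 mg/L

At steady state Css = R₀ / CL = 354 / 3.350 = 105.7 mg/L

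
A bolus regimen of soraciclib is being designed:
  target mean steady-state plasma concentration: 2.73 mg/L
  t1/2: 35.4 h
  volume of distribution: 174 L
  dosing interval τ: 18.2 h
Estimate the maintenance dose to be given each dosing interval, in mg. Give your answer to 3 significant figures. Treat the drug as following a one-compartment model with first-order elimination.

k = ln2 / t½ = 0.693147 / 35.4 = 0.01958 h⁻¹
CL = k × Vd = 0.01958 × 174 = 3.407 L/h
At steady state, Dose/τ = Css × CL.
Dose = Css × CL × τ = 2.73 × 3.407 × 18.2 = 169.3 mg

169 mg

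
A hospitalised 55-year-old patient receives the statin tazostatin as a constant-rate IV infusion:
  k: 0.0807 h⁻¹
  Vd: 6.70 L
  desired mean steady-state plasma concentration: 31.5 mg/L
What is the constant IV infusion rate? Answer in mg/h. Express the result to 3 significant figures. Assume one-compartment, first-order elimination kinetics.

17.0 mg/h

CL = k × Vd = 0.08070 × 6.70 = 0.5407 L/h
At steady state, infusion rate R₀ = Css × CL = 31.5 × 0.5407 = 17.03 mg/h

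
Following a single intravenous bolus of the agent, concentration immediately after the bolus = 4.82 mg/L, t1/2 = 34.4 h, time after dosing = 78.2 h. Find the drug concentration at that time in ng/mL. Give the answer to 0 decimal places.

997 ng/mL

k = ln2 / t½ = 0.693147 / 34.4 = 0.02015 h⁻¹
C = C₀ · e^(−k·t) = 4.820 × e^(−0.02015 × 78.2)
  = 4.820 × 0.2069 = 0.9973 mg/L
Convert: 0.9973 mg/L × 1000 = 997.3 ng/mL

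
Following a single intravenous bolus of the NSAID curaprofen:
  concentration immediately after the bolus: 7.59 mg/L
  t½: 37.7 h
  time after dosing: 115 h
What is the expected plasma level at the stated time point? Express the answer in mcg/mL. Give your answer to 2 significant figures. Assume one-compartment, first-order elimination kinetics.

0.92 mcg/mL

k = ln2 / t½ = 0.693147 / 37.7 = 0.01839 h⁻¹
C = C₀ · e^(−k·t) = 7.590 × e^(−0.01839 × 115)
  = 7.590 × 0.1207 = 0.9161 mg/L
(0.9161 mg/L = 0.9161 mcg/mL)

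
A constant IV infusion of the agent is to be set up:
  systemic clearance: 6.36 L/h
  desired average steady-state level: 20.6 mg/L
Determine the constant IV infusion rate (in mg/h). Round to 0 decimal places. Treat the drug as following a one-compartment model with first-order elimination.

131 mg/h

At steady state, infusion rate R₀ = Css × CL = 20.6 × 6.360 = 131.0 mg/h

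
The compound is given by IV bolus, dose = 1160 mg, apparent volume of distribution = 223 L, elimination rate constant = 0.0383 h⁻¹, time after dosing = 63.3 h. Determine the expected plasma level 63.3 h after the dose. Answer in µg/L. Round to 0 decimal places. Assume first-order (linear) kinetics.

C₀ = Dose / Vd = 1160 / 223 = 5.202 mg/L
C = C₀ · e^(−k·t) = 5.202 × e^(−0.03830 × 63.3)
  = 5.202 × 0.08853 = 0.4605 mg/L
Convert: 0.4605 mg/L × 1000 = 460.5 µg/L

461 µg/L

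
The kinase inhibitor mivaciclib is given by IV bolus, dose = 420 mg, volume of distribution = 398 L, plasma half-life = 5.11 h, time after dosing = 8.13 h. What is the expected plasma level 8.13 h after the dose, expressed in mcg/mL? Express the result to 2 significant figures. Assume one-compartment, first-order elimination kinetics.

C₀ = Dose / Vd = 420.0 / 398 = 1.055 mg/L
k = ln2 / t½ = 0.693147 / 5.11 = 0.1356 h⁻¹
C = C₀ · e^(−k·t) = 1.055 × e^(−0.1356 × 8.13)
  = 1.055 × 0.3321 = 0.3504 mg/L
(0.3504 mg/L = 0.3504 mcg/mL)

0.35 mcg/mL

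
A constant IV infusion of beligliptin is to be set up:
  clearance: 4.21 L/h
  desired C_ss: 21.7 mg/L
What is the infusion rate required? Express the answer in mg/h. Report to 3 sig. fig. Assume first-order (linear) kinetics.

91.4 mg/h

At steady state, infusion rate R₀ = Css × CL = 21.7 × 4.210 = 91.36 mg/h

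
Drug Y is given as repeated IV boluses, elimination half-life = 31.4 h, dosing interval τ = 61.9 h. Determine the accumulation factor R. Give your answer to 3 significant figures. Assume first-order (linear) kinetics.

1.34

k = ln2 / t½ = 0.693147 / 31.4 = 0.02207 h⁻¹
e^(−kτ) = e^(−0.02207 × 61.9) = 0.2551
Accumulation ratio R = 1 / (1 − e^(−kτ)) = 1 / (1 − 0.2551) = 1.342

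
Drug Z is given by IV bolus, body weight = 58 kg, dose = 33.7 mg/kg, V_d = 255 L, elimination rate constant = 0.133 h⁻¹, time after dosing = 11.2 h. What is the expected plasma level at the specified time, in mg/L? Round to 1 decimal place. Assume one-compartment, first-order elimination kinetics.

Total dose = 33.7 × 58 = 1955 mg
C₀ = Dose / Vd = 1955 / 255 = 7.667 mg/L
C = C₀ · e^(−k·t) = 7.667 × e^(−0.1330 × 11.2)
  = 7.667 × 0.2255 = 1.729 mg/L

1.7 mg/L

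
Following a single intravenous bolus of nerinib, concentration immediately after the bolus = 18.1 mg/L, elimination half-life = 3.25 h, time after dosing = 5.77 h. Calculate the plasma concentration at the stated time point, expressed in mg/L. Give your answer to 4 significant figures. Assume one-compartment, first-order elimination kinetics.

5.287 mg/L

k = ln2 / t½ = 0.693147 / 3.25 = 0.2133 h⁻¹
C = C₀ · e^(−k·t) = 18.10 × e^(−0.2133 × 5.77)
  = 18.10 × 0.2921 = 5.287 mg/L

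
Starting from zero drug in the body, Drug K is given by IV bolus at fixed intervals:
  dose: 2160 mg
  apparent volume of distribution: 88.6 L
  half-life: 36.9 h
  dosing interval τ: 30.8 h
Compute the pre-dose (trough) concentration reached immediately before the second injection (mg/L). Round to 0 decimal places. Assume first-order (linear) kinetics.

C₀ per dose = Dose / Vd = 2160 / 88.6 = 24.38 mg/L
k = ln2 / t½ = 0.693147 / 36.9 = 0.01878 h⁻¹
Fraction remaining after one interval: r = e^(−kτ) = e^(−0.01878 × 30.8) = 0.5608
Before dose 2, 1 dose has been given (aged 1τ).
C_trough = C₀ × r = 24.38 × 0.5608 = 13.67 mg/L

14 mg/L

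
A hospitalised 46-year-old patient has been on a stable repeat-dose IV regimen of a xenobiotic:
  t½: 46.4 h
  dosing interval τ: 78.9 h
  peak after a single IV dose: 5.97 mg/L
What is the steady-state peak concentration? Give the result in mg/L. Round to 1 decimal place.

8.6 mg/L

k = ln2 / t½ = 0.693147 / 46.4 = 0.01494 h⁻¹
e^(−kτ) = e^(−0.01494 × 78.9) = 0.3077
Accumulation ratio R = 1 / (1 − e^(−kτ)) = 1 / (1 − 0.3077) = 1.444
Steady-state peak = C₀ × R = 5.97 × 1.444 = 8.621 mg/L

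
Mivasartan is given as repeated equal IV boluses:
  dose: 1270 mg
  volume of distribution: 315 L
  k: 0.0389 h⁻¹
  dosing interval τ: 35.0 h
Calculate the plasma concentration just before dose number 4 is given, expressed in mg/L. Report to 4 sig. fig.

1.366 mg/L

C₀ per dose = Dose / Vd = 1270 / 315 = 4.032 mg/L
Fraction remaining after one interval: r = e^(−kτ) = e^(−0.03890 × 35.0) = 0.2563
Before dose 4, 3 doses have been given (aged 1τ, 2τ, 3τ).
C_trough = C₀ × (r + r² + … + r^3) = C₀ × r(1−r^3)/(1−r)
        = 4.032 × 0.2563 × (1 − 0.01684) / (1 − 0.2563) = 1.366 mg/L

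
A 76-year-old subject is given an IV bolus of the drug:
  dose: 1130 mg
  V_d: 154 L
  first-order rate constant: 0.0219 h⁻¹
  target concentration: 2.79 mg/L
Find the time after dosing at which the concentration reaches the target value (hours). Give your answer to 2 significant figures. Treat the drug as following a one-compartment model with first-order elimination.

C₀ = Dose / Vd = 1130 / 154 = 7.338 mg/L
t = ln(C₀ / C) / k = ln(7.338 / 2.79) / 0.02190
  = ln(2.630) / 0.02190 = 0.9670 / 0.02190 = 44.16 h

44 h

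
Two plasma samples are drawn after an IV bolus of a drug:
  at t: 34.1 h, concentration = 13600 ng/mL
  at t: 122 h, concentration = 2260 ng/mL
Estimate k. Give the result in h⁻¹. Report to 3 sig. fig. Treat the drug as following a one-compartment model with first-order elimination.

0.0204 h⁻¹

k = ln(C₁/C₂) / (t₂ − t₁) = ln(13600/2260) / (122 − 34.1)
  = 1.795 / 87.90 = 0.02042 h⁻¹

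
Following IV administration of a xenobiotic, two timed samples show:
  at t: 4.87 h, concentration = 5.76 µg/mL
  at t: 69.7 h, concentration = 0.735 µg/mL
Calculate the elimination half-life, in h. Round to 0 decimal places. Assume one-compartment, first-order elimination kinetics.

22 h

k = ln(C₁/C₂) / (t₂ − t₁) = ln(5.76/0.735) / (69.7 − 4.87)
  = 2.059 / 64.83 = 0.03176 h⁻¹
t½ = ln2 / k = 0.693147 / 0.03176 = 21.82 h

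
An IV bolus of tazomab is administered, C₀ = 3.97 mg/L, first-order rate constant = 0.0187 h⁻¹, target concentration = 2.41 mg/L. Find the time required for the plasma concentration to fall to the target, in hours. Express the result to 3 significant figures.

26.7 h

t = ln(C₀ / C) / k = ln(3.970 / 2.41) / 0.01870
  = ln(1.647) / 0.01870 = 0.4990 / 0.01870 = 26.68 h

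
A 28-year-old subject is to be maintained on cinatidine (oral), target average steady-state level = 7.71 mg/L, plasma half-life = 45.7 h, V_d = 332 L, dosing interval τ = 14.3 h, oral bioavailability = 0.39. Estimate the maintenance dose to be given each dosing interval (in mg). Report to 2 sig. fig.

1400 mg

k = ln2 / t½ = 0.693147 / 45.7 = 0.01517 h⁻¹
CL = k × Vd = 0.01517 × 332 = 5.036 L/h
At steady state, F × (Dose/τ) = Css × CL.
Dose = Css × CL × τ / F = 7.71 × 5.036 × 14.3 / 0.39 = 1424 mg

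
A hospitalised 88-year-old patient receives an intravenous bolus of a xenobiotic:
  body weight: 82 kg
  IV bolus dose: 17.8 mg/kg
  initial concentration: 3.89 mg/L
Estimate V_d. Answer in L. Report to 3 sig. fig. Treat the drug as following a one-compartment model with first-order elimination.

Dose = 17.8 × 82 = 1460 mg
Vd = Dose / C₀ = 1460 / 3.89 = 375.3 L

375 L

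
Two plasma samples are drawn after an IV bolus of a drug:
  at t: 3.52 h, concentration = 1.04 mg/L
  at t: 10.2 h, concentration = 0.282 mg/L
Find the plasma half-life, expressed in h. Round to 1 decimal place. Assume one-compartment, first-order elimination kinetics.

3.5 h

k = ln(C₁/C₂) / (t₂ − t₁) = ln(1.04/0.282) / (10.2 − 3.52)
  = 1.305 / 6.680 = 0.1954 h⁻¹
t½ = ln2 / k = 0.693147 / 0.1954 = 3.547 h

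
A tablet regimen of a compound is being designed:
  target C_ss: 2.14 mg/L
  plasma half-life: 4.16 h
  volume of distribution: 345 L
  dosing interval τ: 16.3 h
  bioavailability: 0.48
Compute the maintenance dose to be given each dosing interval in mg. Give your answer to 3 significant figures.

k = ln2 / t½ = 0.693147 / 4.16 = 0.1666 h⁻¹
CL = k × Vd = 0.1666 × 345 = 57.48 L/h
At steady state, F × (Dose/τ) = Css × CL.
Dose = Css × CL × τ / F = 2.14 × 57.48 × 16.3 / 0.48 = 4177 mg

4180 mg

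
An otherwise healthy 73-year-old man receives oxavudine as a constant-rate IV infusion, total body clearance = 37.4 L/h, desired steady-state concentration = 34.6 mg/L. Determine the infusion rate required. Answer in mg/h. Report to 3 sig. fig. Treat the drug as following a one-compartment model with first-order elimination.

1290 mg/h

At steady state, infusion rate R₀ = Css × CL = 34.6 × 37.40 = 1294 mg/h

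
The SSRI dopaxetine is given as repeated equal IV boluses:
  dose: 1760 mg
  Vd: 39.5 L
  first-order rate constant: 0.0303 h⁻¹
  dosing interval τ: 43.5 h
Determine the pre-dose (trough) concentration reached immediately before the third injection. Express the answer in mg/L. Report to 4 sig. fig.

C₀ per dose = Dose / Vd = 1760 / 39.5 = 44.56 mg/L
Fraction remaining after one interval: r = e^(−kτ) = e^(−0.03030 × 43.5) = 0.2677
Before dose 3, 2 doses have been given (aged 1τ, 2τ).
C_trough = C₀ × (r + r²) = 44.56 × (0.2677 + 0.07166) = 15.12 mg/L

15.12 mg/L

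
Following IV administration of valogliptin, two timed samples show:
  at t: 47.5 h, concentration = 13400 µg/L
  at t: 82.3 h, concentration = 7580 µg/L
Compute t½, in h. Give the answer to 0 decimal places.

42 h

k = ln(C₁/C₂) / (t₂ − t₁) = ln(13400/7580) / (82.3 − 47.5)
  = 0.5697 / 34.80 = 0.01637 h⁻¹
t½ = ln2 / k = 0.693147 / 0.01637 = 42.34 h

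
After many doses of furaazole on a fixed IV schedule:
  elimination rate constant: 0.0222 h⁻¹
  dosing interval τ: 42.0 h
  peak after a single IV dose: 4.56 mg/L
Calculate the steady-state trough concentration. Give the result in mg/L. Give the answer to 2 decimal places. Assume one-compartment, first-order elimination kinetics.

e^(−kτ) = e^(−0.02220 × 42.0) = 0.3936
Accumulation ratio R = 1 / (1 − e^(−kτ)) = 1 / (1 − 0.3936) = 1.649
Steady-state trough = C₀ × R × e^(−kτ) = 4.56 × 1.649 × 0.3936 = 2.960 mg/L

2.96 mg/L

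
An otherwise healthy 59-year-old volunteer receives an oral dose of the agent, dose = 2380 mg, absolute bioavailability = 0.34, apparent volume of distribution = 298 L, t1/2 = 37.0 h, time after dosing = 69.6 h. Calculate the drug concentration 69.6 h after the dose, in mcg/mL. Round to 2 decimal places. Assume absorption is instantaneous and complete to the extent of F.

0.74 mcg/mL

Amount reaching circulation = F × Dose = 0.34 × 2380 = 809.2 mg
C₀ = F·Dose / Vd = 809.2 / 298 = 2.715 mg/L
k = ln2 / t½ = 0.693147 / 37.0 = 0.01873 h⁻¹
C = C₀ · e^(−k·t) = 2.715 × e^(−0.01873 × 69.6)
  = 2.715 × 0.2716 = 0.7374 mg/L
(0.7374 mg/L = 0.7374 mcg/mL)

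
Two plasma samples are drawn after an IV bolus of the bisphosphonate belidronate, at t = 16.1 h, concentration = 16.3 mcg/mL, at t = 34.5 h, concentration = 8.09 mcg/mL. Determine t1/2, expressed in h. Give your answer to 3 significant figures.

k = ln(C₁/C₂) / (t₂ − t₁) = ln(16.3/8.09) / (34.5 − 16.1)
  = 0.7005 / 18.40 = 0.03807 h⁻¹
t½ = ln2 / k = 0.693147 / 0.03807 = 18.21 h

18.2 h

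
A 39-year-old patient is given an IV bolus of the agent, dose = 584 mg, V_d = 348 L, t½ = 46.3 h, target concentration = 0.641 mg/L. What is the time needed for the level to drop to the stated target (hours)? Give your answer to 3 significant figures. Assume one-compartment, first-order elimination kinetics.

64.3 h

C₀ = Dose / Vd = 584.0 / 348 = 1.678 mg/L
k = ln2 / t½ = 0.693147 / 46.3 = 0.01497 h⁻¹
t = ln(C₀ / C) / k = ln(1.678 / 0.641) / 0.01497
  = ln(2.618) / 0.01497 = 0.9624 / 0.01497 = 64.29 h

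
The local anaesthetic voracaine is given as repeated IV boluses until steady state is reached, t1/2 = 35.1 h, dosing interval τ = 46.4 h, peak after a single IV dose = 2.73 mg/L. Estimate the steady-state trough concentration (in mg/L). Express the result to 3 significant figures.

k = ln2 / t½ = 0.693147 / 35.1 = 0.01975 h⁻¹
e^(−kτ) = e^(−0.01975 × 46.4) = 0.4000
Accumulation ratio R = 1 / (1 − e^(−kτ)) = 1 / (1 − 0.4000) = 1.667
Steady-state trough = C₀ × R × e^(−kτ) = 2.73 × 1.667 × 0.4000 = 1.820 mg/L

1.82 mg/L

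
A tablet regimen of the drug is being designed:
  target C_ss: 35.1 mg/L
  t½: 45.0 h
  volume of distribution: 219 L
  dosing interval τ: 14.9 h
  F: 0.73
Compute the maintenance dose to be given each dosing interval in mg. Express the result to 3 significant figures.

2420 mg

k = ln2 / t½ = 0.693147 / 45.0 = 0.01540 h⁻¹
CL = k × Vd = 0.01540 × 219 = 3.373 L/h
At steady state, F × (Dose/τ) = Css × CL.
Dose = Css × CL × τ / F = 35.1 × 3.373 × 14.9 / 0.73 = 2417 mg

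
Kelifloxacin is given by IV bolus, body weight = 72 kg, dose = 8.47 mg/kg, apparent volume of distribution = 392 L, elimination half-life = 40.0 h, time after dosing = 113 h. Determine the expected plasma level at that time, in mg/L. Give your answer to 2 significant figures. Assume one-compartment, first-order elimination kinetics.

0.22 mg/L

Total dose = 8.47 × 72 = 609.8 mg
C₀ = Dose / Vd = 609.8 / 392 = 1.556 mg/L
k = ln2 / t½ = 0.693147 / 40.0 = 0.01733 h⁻¹
C = C₀ · e^(−k·t) = 1.556 × e^(−0.01733 × 113)
  = 1.556 × 0.1411 = 0.2196 mg/L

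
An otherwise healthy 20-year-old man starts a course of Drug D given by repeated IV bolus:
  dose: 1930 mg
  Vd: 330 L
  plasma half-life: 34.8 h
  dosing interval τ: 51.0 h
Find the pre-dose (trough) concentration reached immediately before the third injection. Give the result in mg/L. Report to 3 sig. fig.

C₀ per dose = Dose / Vd = 1930 / 330 = 5.848 mg/L
k = ln2 / t½ = 0.693147 / 34.8 = 0.01992 h⁻¹
Fraction remaining after one interval: r = e^(−kτ) = e^(−0.01992 × 51.0) = 0.3621
Before dose 3, 2 doses have been given (aged 1τ, 2τ).
C_trough = C₀ × (r + r²) = 5.848 × (0.3621 + 0.1311) = 2.884 mg/L

2.88 mg/L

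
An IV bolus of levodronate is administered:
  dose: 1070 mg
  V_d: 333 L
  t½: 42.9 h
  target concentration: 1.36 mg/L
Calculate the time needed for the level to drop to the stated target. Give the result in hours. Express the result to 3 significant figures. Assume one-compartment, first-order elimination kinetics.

53.2 h

C₀ = Dose / Vd = 1070 / 333 = 3.213 mg/L
k = ln2 / t½ = 0.693147 / 42.9 = 0.01616 h⁻¹
t = ln(C₀ / C) / k = ln(3.213 / 1.36) / 0.01616
  = ln(2.363) / 0.01616 = 0.8599 / 0.01616 = 53.21 h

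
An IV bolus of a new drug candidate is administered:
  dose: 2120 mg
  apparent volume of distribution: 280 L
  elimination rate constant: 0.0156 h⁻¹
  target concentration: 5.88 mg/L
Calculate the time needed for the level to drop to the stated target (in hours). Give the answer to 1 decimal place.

C₀ = Dose / Vd = 2120 / 280 = 7.571 mg/L
t = ln(C₀ / C) / k = ln(7.571 / 5.88) / 0.01560
  = ln(1.288) / 0.01560 = 0.2531 / 0.01560 = 16.22 h

16.2 h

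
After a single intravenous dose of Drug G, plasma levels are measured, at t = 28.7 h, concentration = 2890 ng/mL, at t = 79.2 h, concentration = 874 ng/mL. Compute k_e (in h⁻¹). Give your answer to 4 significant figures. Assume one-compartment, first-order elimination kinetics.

0.02368 h⁻¹

k = ln(C₁/C₂) / (t₂ − t₁) = ln(2890/874) / (79.2 − 28.7)
  = 1.196 / 50.50 = 0.02368 h⁻¹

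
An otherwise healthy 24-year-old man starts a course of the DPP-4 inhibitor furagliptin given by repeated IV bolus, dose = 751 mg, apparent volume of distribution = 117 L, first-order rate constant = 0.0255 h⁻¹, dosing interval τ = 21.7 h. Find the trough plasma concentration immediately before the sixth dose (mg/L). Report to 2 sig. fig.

8.1 mg/L

C₀ per dose = Dose / Vd = 751 / 117 = 6.419 mg/L
Fraction remaining after one interval: r = e^(−kτ) = e^(−0.02550 × 21.7) = 0.5750
Before dose 6, 5 doses have been given (aged 1τ, 2τ, 3τ, 4τ, 5τ).
C_trough = C₀ × (r + r² + … + r^5) = C₀ × r(1−r^5)/(1−r)
        = 6.419 × 0.5750 × (1 − 0.06285) / (1 − 0.5750) = 8.139 mg/L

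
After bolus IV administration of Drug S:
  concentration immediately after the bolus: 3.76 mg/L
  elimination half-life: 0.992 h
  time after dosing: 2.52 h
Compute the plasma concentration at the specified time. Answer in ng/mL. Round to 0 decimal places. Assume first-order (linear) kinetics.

k = ln2 / t½ = 0.693147 / 0.992 = 0.6987 h⁻¹
C = C₀ · e^(−k·t) = 3.760 × e^(−0.6987 × 2.52)
  = 3.760 × 0.1719 = 0.6463 mg/L
Convert: 0.6463 mg/L × 1000 = 646.3 ng/mL

646 ng/mL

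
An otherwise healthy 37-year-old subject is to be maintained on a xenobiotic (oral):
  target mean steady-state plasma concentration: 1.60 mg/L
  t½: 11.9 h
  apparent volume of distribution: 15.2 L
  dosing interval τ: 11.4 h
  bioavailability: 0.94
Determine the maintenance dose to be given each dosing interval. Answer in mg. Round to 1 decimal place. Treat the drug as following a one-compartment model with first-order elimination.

k = ln2 / t½ = 0.693147 / 11.9 = 0.05825 h⁻¹
CL = k × Vd = 0.05825 × 15.2 = 0.8854 L/h
At steady state, F × (Dose/τ) = Css × CL.
Dose = Css × CL × τ / F = 1.60 × 0.8854 × 11.4 / 0.94 = 17.18 mg

17.2 mg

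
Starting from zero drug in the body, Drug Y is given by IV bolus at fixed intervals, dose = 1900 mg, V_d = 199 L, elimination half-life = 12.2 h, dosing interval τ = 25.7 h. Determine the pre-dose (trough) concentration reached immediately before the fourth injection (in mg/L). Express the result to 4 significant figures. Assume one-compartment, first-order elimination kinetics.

2.851 mg/L

C₀ per dose = Dose / Vd = 1900 / 199 = 9.548 mg/L
k = ln2 / t½ = 0.693147 / 12.2 = 0.05682 h⁻¹
Fraction remaining after one interval: r = e^(−kτ) = e^(−0.05682 × 25.7) = 0.2322
Before dose 4, 3 doses have been given (aged 1τ, 2τ, 3τ).
C_trough = C₀ × (r + r² + … + r^3) = C₀ × r(1−r^3)/(1−r)
        = 9.548 × 0.2322 × (1 − 0.01252) / (1 − 0.2322) = 2.851 mg/L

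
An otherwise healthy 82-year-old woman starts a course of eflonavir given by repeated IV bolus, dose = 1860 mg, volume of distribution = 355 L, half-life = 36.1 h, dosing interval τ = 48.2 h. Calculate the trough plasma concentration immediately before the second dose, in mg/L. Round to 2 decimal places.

C₀ per dose = Dose / Vd = 1860 / 355 = 5.239 mg/L
k = ln2 / t½ = 0.693147 / 36.1 = 0.01920 h⁻¹
Fraction remaining after one interval: r = e^(−kτ) = e^(−0.01920 × 48.2) = 0.3964
Before dose 2, 1 dose has been given (aged 1τ).
C_trough = C₀ × r = 5.239 × 0.3964 = 2.077 mg/L

2.08 mg/L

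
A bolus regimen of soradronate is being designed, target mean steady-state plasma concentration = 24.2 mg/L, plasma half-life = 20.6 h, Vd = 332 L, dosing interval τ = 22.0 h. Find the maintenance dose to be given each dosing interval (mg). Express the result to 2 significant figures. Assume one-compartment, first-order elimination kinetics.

k = ln2 / t½ = 0.693147 / 20.6 = 0.03365 h⁻¹
CL = k × Vd = 0.03365 × 332 = 11.17 L/h
At steady state, Dose/τ = Css × CL.
Dose = Css × CL × τ = 24.2 × 11.17 × 22.0 = 5947 mg

5900 mg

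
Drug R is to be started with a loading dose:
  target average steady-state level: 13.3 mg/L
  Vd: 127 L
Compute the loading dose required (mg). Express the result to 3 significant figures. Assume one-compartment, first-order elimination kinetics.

LD = Css × Vd = 13.3 × 127 = 1689 mg

1690 mg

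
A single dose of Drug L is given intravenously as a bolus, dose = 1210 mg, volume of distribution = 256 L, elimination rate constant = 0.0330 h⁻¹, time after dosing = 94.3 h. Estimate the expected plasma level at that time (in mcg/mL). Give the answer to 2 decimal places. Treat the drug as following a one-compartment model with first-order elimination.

0.21 mcg/mL

C₀ = Dose / Vd = 1210 / 256 = 4.727 mg/L
C = C₀ · e^(−k·t) = 4.727 × e^(−0.03300 × 94.3)
  = 4.727 × 0.04452 = 0.2104 mg/L
(0.2104 mg/L = 0.2104 mcg/mL)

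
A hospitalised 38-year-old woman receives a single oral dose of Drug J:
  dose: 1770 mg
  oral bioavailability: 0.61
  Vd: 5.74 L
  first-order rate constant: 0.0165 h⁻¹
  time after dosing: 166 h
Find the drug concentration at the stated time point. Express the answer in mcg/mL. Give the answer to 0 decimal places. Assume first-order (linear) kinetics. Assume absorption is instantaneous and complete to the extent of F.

12 mcg/mL

Amount reaching circulation = F × Dose = 0.61 × 1770 = 1080 mg
C₀ = F·Dose / Vd = 1080 / 5.74 = 188.2 mg/L
C = C₀ · e^(−k·t) = 188.2 × e^(−0.01650 × 166)
  = 188.2 × 0.06463 = 12.16 mg/L
(12.16 mg/L = 12.16 mcg/mL)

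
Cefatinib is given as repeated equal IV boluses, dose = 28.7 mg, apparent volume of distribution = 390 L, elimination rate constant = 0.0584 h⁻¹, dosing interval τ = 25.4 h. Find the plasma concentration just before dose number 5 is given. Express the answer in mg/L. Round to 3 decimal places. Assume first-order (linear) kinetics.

C₀ per dose = Dose / Vd = 28.7 / 390 = 0.07359 mg/L
Fraction remaining after one interval: r = e^(−kτ) = e^(−0.05840 × 25.4) = 0.2269
Before dose 5, 4 doses have been given (aged 1τ, 2τ, 3τ, 4τ).
C_trough = C₀ × (r + r² + … + r^4) = C₀ × r(1−r^4)/(1−r)
        = 0.07359 × 0.2269 × (1 − 0.002651) / (1 − 0.2269) = 0.02154 mg/L

0.022 mg/L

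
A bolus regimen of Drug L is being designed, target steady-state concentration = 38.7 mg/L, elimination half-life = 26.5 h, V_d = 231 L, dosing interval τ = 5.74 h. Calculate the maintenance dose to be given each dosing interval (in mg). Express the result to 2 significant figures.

1300 mg

k = ln2 / t½ = 0.693147 / 26.5 = 0.02616 h⁻¹
CL = k × Vd = 0.02616 × 231 = 6.043 L/h
At steady state, Dose/τ = Css × CL.
Dose = Css × CL × τ = 38.7 × 6.043 × 5.74 = 1342 mg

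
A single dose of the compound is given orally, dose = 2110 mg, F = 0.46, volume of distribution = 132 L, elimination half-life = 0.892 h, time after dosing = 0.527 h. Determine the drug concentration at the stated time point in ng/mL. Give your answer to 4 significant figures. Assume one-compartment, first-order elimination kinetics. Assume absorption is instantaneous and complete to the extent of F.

4882 ng/mL

Amount reaching circulation = F × Dose = 0.46 × 2110 = 970.6 mg
C₀ = F·Dose / Vd = 970.6 / 132 = 7.353 mg/L
k = ln2 / t½ = 0.693147 / 0.892 = 0.7771 h⁻¹
C = C₀ · e^(−k·t) = 7.353 × e^(−0.7771 × 0.527)
  = 7.353 × 0.6640 = 4.882 mg/L
Convert: 4.882 mg/L × 1000 = 4882 ng/mL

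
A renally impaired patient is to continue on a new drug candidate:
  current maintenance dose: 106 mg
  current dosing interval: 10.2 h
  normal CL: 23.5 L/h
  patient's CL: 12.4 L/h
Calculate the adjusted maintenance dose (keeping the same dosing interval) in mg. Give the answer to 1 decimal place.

55.9 mg

To keep the same average steady-state level, dosing rate must scale with clearance.
CL ratio = 12.4 / 23.5 = 0.5277
New dose (same interval) = 106 × 0.5277 = 55.94 mg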